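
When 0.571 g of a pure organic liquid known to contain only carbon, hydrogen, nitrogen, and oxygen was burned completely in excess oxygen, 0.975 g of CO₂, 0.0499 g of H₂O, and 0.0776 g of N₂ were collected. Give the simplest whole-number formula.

C8H2N2O5

mol C = 0.975 g CO₂ ÷ 44.009 g/mol = 0.02215 mol
mol H = 2 × 0.0499 g H₂O ÷ 18.015 g/mol = 0.005540 mol
mol N = 2 × 0.0776 g N₂ ÷ 28.014 g/mol = 0.005540 mol
mass O = 0.571 − (0.2661 + 0.005584 + 0.07760) = 0.2217 g → mol O = 0.2217 ÷ 15.999 = 0.01386 mol
Divide by the smallest (0.005540 mol): C 3.999, H 1.000, N 1.000, O 2.502
Multiplying each by 2 gives whole numbers: C 8.00, H 2.00, N 2.00, O 5.00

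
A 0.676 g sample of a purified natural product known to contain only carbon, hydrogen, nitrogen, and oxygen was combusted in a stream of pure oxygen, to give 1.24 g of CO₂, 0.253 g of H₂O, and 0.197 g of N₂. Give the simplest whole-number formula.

mol C = 1.24 g CO₂ ÷ 44.009 g/mol = 0.02818 mol
mol H = 2 × 0.253 g H₂O ÷ 18.015 g/mol = 0.02809 mol
mol N = 2 × 0.197 g N₂ ÷ 28.014 g/mol = 0.01406 mol
mass O = 0.676 − (0.3384 + 0.02831 + 0.1970) = 0.1123 g → mol O = 0.1123 ÷ 15.999 = 0.007017 mol
Divide by the smallest (0.007017 mol): C 4.015, H 4.003, N 2.004, O 1.000

C4H4N2O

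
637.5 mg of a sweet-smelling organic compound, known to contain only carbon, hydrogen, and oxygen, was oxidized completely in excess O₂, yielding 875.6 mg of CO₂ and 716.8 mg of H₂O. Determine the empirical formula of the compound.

mol C = 0.8756 g CO₂ ÷ 44.009 g/mol = 0.019896 mol
mol H = 2 × 0.7168 g H₂O ÷ 18.015 g/mol = 0.079578 mol
mass O = 0.6375 − (0.23897 + 0.080215) = 0.31832 g → mol O = 0.31832 ÷ 15.999 = 0.019896 mol
Divide by the smallest (0.019896 mol): C 1.000, H 4.000, O 1.000

CH4O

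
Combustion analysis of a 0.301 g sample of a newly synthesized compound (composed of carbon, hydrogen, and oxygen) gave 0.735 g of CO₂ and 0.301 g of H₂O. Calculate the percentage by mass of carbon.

mol C = 0.735 g CO₂ ÷ 44.009 g/mol = 0.01670 mol
mol H = 2 × 0.301 g H₂O ÷ 18.015 g/mol = 0.03342 mol
mass O = 0.301 − (0.2006 + 0.03368) = 0.06672 g → mol O = 0.06672 ÷ 15.999 = 0.004170 mol
mass % C = 0.2006 g ÷ 0.301 g × 100%

66.6%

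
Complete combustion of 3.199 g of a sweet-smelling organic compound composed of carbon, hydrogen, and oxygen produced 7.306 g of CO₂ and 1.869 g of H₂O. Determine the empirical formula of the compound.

C8H10O3

mol C = 7.306 g CO₂ ÷ 44.009 g/mol = 0.16601 mol
mol H = 2 × 1.869 g H₂O ÷ 18.015 g/mol = 0.20749 mol
mass O = 3.199 − (1.9940 + 0.20915) = 0.99588 g → mol O = 0.99588 ÷ 15.999 = 0.062247 mol
Divide by the smallest (0.062247 mol): C 2.667, H 3.333, O 1.000
Multiplying each by 3 gives whole numbers: C 8.00, H 10.00, O 3.00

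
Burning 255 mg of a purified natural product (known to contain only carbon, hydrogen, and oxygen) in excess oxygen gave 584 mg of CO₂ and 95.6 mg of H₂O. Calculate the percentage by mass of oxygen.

33.3%

mol C = 0.584 g CO₂ ÷ 44.009 g/mol = 0.01327 mol
mol H = 2 × 0.0956 g H₂O ÷ 18.015 g/mol = 0.01061 mol
mass O = 0.255 − (0.1594 + 0.01070) = 0.08492 g → mol O = 0.08492 ÷ 15.999 = 0.005308 mol
mass % O = 0.08492 g ÷ 0.255 g × 100%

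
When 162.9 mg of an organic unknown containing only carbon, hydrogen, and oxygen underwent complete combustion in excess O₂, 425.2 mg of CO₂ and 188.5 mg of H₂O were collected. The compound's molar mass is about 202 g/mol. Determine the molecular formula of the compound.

mol C = 0.4252 g CO₂ ÷ 44.009 g/mol = 0.0096617 mol
mol H = 2 × 0.1885 g H₂O ÷ 18.015 g/mol = 0.020927 mol
mass O = 0.1629 − (0.11605 + 0.021094) = 0.025759 g → mol O = 0.025759 ÷ 15.999 = 0.0016101 mol
Divide by the smallest (0.0016101 mol): C 6.001, H 12.998, O 1.000
Empirical formula: C6H13O
Empirical-formula mass = 101.17 g/mol; 202 ÷ 101.17 ≈ 2, so the molecular formula is C12H26O2.

C12H26O2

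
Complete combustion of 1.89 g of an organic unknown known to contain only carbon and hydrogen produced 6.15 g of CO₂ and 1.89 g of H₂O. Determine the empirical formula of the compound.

mol C = 6.15 g CO₂ ÷ 44.009 g/mol = 0.1397 mol
mol H = 2 × 1.89 g H₂O ÷ 18.015 g/mol = 0.2098 mol
Divide by the smallest (0.1397 mol): C 1.000, H 1.501
Multiplying each by 2 gives whole numbers: C 2.00, H 3.00

C2H3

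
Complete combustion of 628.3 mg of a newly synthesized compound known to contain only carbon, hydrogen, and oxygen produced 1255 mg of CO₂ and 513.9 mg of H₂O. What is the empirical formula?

mol C = 1.255 g CO₂ ÷ 44.009 g/mol = 0.028517 mol
mol H = 2 × 0.5139 g H₂O ÷ 18.015 g/mol = 0.057052 mol
mass O = 0.6283 − (0.34252 + 0.057509) = 0.22827 g → mol O = 0.22827 ÷ 15.999 = 0.014268 mol
Divide by the smallest (0.014268 mol): C 1.999, H 3.999, O 1.000

C2H4O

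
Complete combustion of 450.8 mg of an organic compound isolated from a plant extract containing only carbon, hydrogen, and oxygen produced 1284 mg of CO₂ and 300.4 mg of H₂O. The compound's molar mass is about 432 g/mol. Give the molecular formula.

C28H32O4

mol C = 1.284 g CO₂ ÷ 44.009 g/mol = 0.029176 mol
mol H = 2 × 0.3004 g H₂O ÷ 18.015 g/mol = 0.033350 mol
mass O = 0.4508 − (0.35043 + 0.033617) = 0.066752 g → mol O = 0.066752 ÷ 15.999 = 0.0041723 mol
Divide by the smallest (0.0041723 mol): C 6.993, H 7.993, O 1.000
Empirical formula: C7H8O
Empirical-formula mass = 108.14 g/mol; 432 ÷ 108.14 ≈ 4, so the molecular formula is C28H32O4.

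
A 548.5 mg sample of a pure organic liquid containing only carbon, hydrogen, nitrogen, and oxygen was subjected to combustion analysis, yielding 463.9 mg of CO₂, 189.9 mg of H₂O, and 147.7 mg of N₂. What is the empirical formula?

C2H4N2O3

mol C = 0.4639 g CO₂ ÷ 44.009 g/mol = 0.010541 mol
mol H = 2 × 0.1899 g H₂O ÷ 18.015 g/mol = 0.021082 mol
mol N = 2 × 0.1477 g N₂ ÷ 28.014 g/mol = 0.010545 mol
mass O = 0.5485 − (0.12661 + 0.021251 + 0.14770) = 0.25294 g → mol O = 0.25294 ÷ 15.999 = 0.015810 mol
Divide by the smallest (0.010541 mol): C 1.000, H 2.000, N 1.000, O 1.500
Multiplying each by 2 gives whole numbers: C 2.00, H 4.00, N 2.00, O 3.00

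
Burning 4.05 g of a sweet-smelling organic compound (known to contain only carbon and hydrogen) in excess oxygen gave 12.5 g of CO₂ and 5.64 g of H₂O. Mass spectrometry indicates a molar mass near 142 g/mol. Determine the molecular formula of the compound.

C10H22

mol C = 12.5 g CO₂ ÷ 44.009 g/mol = 0.2840 mol
mol H = 2 × 5.64 g H₂O ÷ 18.015 g/mol = 0.6261 mol
Divide by the smallest (0.2840 mol): C 1.000, H 2.204
Multiplying each by 5 gives whole numbers: C 5.00, H 11.02
Empirical formula: C5H11
Empirical-formula mass = 71.14 g/mol; 142 ÷ 71.14 ≈ 2, so the molecular formula is C10H22.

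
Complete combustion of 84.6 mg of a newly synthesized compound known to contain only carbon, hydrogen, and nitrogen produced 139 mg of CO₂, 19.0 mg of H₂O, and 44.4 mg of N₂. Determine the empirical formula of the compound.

C3H2N3

mol C = 0.139 g CO₂ ÷ 44.009 g/mol = 0.003158 mol
mol H = 2 × 0.0190 g H₂O ÷ 18.015 g/mol = 0.002109 mol
mol N = 2 × 0.0444 g N₂ ÷ 28.014 g/mol = 0.003170 mol
Divide by the smallest (0.002109 mol): C 1.497, H 1.000, N 1.503
Multiplying each by 2 gives whole numbers: C 2.99, H 2.00, N 3.01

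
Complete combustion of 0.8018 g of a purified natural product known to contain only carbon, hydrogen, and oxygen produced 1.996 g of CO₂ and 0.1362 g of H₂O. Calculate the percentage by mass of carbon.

mol C = 1.996 g CO₂ ÷ 44.009 g/mol = 0.045354 mol
mol H = 2 × 0.1362 g H₂O ÷ 18.015 g/mol = 0.015121 mol
mass O = 0.8018 − (0.54475 + 0.015242) = 0.24181 g → mol O = 0.24181 ÷ 15.999 = 0.015114 mol
mass % C = 0.54475 g ÷ 0.8018 g × 100%

67.94%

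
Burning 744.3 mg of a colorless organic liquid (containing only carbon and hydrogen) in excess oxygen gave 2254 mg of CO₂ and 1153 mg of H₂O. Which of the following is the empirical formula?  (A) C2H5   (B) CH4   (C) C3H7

mol C = 2.254 g CO₂ ÷ 44.009 g/mol = 0.051217 mol
mol H = 2 × 1.153 g H₂O ÷ 18.015 g/mol = 0.12800 mol
Divide by the smallest (0.051217 mol): C 1.000, H 2.499
Multiplying each by 2 gives whole numbers: C 2.00, H 5.00

(A) C2H5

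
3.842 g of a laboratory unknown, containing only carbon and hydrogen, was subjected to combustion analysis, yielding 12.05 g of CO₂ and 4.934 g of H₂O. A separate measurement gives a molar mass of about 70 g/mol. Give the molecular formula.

C5H10

mol C = 12.05 g CO₂ ÷ 44.009 g/mol = 0.27381 mol
mol H = 2 × 4.934 g H₂O ÷ 18.015 g/mol = 0.54777 mol
Divide by the smallest (0.27381 mol): C 1.000, H 2.001
Empirical formula: CH2
Empirical-formula mass = 14.03 g/mol; 70 ÷ 14.03 ≈ 5, so the molecular formula is C5H10.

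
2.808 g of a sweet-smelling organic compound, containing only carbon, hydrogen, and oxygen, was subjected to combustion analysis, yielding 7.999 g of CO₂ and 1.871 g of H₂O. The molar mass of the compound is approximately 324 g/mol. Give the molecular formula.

C21H24O3

mol C = 7.999 g CO₂ ÷ 44.009 g/mol = 0.18176 mol
mol H = 2 × 1.871 g H₂O ÷ 18.015 g/mol = 0.20772 mol
mass O = 2.808 − (2.1831 + 0.20938) = 0.41552 g → mol O = 0.41552 ÷ 15.999 = 0.025972 mol
Divide by the smallest (0.025972 mol): C 6.998, H 7.998, O 1.000
Empirical formula: C7H8O
Empirical-formula mass = 108.14 g/mol; 324 ÷ 108.14 ≈ 3, so the molecular formula is C21H24O3.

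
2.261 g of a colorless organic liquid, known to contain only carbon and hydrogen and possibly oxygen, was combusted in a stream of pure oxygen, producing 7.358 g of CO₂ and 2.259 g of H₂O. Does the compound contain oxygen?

mol C = 7.358 g CO₂ ÷ 44.009 g/mol = 0.16719 mol
mol H = 2 × 2.259 g H₂O ÷ 18.015 g/mol = 0.25079 mol
C and H together account for 2.2610 g — essentially the entire 2.261 g sample — so the compound contains no oxygen.

no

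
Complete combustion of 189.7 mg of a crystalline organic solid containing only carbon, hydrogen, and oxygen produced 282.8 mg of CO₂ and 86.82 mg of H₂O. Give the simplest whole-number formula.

mol C = 0.2828 g CO₂ ÷ 44.009 g/mol = 0.0064260 mol
mol H = 2 × 0.08682 g H₂O ÷ 18.015 g/mol = 0.0096386 mol
mass O = 0.1897 − (0.077182 + 0.0097157) = 0.10280 g → mol O = 0.10280 ÷ 15.999 = 0.0064255 mol
Divide by the smallest (0.0064255 mol): C 1.000, H 1.500, O 1.000
Multiplying each by 2 gives whole numbers: C 2.00, H 3.00, O 2.00

C2H3O2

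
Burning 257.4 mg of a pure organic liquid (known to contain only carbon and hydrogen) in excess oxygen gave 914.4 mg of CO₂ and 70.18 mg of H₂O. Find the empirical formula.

mol C = 0.9144 g CO₂ ÷ 44.009 g/mol = 0.020778 mol
mol H = 2 × 0.07018 g H₂O ÷ 18.015 g/mol = 0.0077913 mol
Divide by the smallest (0.0077913 mol): C 2.667, H 1.000
Multiplying each by 3 gives whole numbers: C 8.00, H 3.00

C8H3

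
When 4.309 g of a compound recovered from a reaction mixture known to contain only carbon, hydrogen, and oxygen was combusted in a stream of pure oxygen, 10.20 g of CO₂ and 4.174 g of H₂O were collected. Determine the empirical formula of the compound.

mol C = 10.20 g CO₂ ÷ 44.009 g/mol = 0.23177 mol
mol H = 2 × 4.174 g H₂O ÷ 18.015 g/mol = 0.46339 mol
mass O = 4.309 − (2.7838 + 0.46710) = 1.0581 g → mol O = 1.0581 ÷ 15.999 = 0.066136 mol
Divide by the smallest (0.066136 mol): C 3.504, H 7.007, O 1.000
Multiplying each by 2 gives whole numbers: C 7.01, H 14.01, O 2.00

C7H14O2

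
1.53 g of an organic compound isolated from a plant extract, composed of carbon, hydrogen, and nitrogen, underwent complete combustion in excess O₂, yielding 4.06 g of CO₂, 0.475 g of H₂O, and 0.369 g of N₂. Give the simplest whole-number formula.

mol C = 4.06 g CO₂ ÷ 44.009 g/mol = 0.09225 mol
mol H = 2 × 0.475 g H₂O ÷ 18.015 g/mol = 0.05273 mol
mol N = 2 × 0.369 g N₂ ÷ 28.014 g/mol = 0.02634 mol
Divide by the smallest (0.02634 mol): C 3.502, H 2.002, N 1.000
Multiplying each by 2 gives whole numbers: C 7.00, H 4.00, N 2.00

C7H4N2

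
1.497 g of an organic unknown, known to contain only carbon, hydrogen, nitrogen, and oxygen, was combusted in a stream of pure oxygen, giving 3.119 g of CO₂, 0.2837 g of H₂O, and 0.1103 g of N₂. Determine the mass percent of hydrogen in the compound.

mol C = 3.119 g CO₂ ÷ 44.009 g/mol = 0.070872 mol
mol H = 2 × 0.2837 g H₂O ÷ 18.015 g/mol = 0.031496 mol
mol N = 2 × 0.1103 g N₂ ÷ 28.014 g/mol = 0.0078746 mol
mass O = 1.497 − (0.85124 + 0.031748 + 0.11030) = 0.50371 g → mol O = 0.50371 ÷ 15.999 = 0.031484 mol
mass % H = 0.031748 g ÷ 1.497 g × 100%

2.12%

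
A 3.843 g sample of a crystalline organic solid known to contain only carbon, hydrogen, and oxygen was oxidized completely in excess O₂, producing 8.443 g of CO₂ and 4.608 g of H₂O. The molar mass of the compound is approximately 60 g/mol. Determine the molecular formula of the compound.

mol C = 8.443 g CO₂ ÷ 44.009 g/mol = 0.19185 mol
mol H = 2 × 4.608 g H₂O ÷ 18.015 g/mol = 0.51157 mol
mass O = 3.843 − (2.3043 + 0.51567) = 1.0231 g → mol O = 1.0231 ÷ 15.999 = 0.063945 mol
Divide by the smallest (0.063945 mol): C 3.000, H 8.000, O 1.000
Empirical formula: C3H8O
Empirical-formula mass = 60.10 g/mol; 60 ÷ 60.10 ≈ 1, so the molecular formula is C3H8O.

C3H8O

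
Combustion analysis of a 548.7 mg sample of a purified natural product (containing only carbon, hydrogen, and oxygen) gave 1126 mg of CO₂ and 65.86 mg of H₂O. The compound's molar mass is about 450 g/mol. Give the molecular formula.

mol C = 1.126 g CO₂ ÷ 44.009 g/mol = 0.025586 mol
mol H = 2 × 0.06586 g H₂O ÷ 18.015 g/mol = 0.0073117 mol
mass O = 0.5487 − (0.30731 + 0.0073702) = 0.23402 g → mol O = 0.23402 ÷ 15.999 = 0.014627 mol
Divide by the smallest (0.0073117 mol): C 3.499, H 1.000, O 2.001
Multiplying each by 2 gives whole numbers: C 7.00, H 2.00, O 4.00
Empirical formula: C7H2O4
Empirical-formula mass = 150.09 g/mol; 450 ÷ 150.09 ≈ 3, so the molecular formula is C21H6O12.

C21H6O12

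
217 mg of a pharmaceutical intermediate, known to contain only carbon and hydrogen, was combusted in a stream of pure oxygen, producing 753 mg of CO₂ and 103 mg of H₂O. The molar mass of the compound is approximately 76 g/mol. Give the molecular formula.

C6H4

mol C = 0.753 g CO₂ ÷ 44.009 g/mol = 0.01711 mol
mol H = 2 × 0.103 g H₂O ÷ 18.015 g/mol = 0.01143 mol
Divide by the smallest (0.01143 mol): C 1.496, H 1.000
Multiplying each by 2 gives whole numbers: C 2.99, H 2.00
Empirical formula: C3H2
Empirical-formula mass = 38.05 g/mol; 76 ÷ 38.05 ≈ 2, so the molecular formula is C6H4.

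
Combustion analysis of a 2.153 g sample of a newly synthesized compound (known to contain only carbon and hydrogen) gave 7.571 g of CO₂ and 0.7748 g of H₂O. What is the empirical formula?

mol C = 7.571 g CO₂ ÷ 44.009 g/mol = 0.17203 mol
mol H = 2 × 0.7748 g H₂O ÷ 18.015 g/mol = 0.086017 mol
Divide by the smallest (0.086017 mol): C 2.000, H 1.000

C2H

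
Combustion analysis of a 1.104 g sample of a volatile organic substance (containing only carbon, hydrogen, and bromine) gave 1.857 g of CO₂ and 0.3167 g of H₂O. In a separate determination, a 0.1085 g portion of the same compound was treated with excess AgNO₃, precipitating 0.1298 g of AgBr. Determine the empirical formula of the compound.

C6H5Br

mol C = 1.857 g CO₂ ÷ 44.009 g/mol = 0.042196 mol
mol H = 2 × 0.3167 g H₂O ÷ 18.015 g/mol = 0.035160 mol
From the AgBr data: mol Br per gram of compound = (0.1298 ÷ 187.772) ÷ 0.1085 = 0.0063711 mol/g, so in the 1.104 g combustion sample mol Br = 0.0070337 mol
Divide by the smallest (0.0070337 mol): C 5.999, H 4.999, Br 1.000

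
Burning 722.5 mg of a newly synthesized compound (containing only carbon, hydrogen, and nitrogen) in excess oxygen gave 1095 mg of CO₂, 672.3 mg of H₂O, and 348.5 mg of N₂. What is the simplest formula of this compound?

CH3N

mol C = 1.095 g CO₂ ÷ 44.009 g/mol = 0.024881 mol
mol H = 2 × 0.6723 g H₂O ÷ 18.015 g/mol = 0.074638 mol
mol N = 2 × 0.3485 g N₂ ÷ 28.014 g/mol = 0.024880 mol
Divide by the smallest (0.024880 mol): C 1.000, H 3.000, N 1.000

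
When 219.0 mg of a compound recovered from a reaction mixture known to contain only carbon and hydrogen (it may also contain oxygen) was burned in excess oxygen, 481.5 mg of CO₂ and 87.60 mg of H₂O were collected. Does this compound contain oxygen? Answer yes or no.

mol C = 0.4815 g CO₂ ÷ 44.009 g/mol = 0.010941 mol
mol H = 2 × 0.08760 g H₂O ÷ 18.015 g/mol = 0.0097252 mol
C and H account for only 0.14121 g of the 0.2190 g sample; the remaining 0.077785 g must be oxygen.

yes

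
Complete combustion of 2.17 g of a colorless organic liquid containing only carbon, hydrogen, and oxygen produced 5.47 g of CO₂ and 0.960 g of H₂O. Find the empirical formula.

mol C = 5.47 g CO₂ ÷ 44.009 g/mol = 0.1243 mol
mol H = 2 × 0.960 g H₂O ÷ 18.015 g/mol = 0.1066 mol
mass O = 2.17 − (1.493 + 0.1074) = 0.5697 g → mol O = 0.5697 ÷ 15.999 = 0.03561 mol
Divide by the smallest (0.03561 mol): C 3.491, H 2.993, O 1.000
Multiplying each by 2 gives whole numbers: C 6.98, H 5.99, O 2.00

C7H6O2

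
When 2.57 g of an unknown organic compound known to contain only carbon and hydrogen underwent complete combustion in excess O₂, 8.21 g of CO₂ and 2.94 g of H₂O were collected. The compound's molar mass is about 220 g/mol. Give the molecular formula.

C16H28

mol C = 8.21 g CO₂ ÷ 44.009 g/mol = 0.1866 mol
mol H = 2 × 2.94 g H₂O ÷ 18.015 g/mol = 0.3264 mol
Divide by the smallest (0.1866 mol): C 1.000, H 1.750
Multiplying each by 4 gives whole numbers: C 4.00, H 7.00
Empirical formula: C4H7
Empirical-formula mass = 55.10 g/mol; 220 ÷ 55.10 ≈ 4, so the molecular formula is C16H28.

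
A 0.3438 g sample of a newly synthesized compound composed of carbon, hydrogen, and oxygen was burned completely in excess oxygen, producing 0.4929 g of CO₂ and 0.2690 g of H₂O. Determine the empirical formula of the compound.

mol C = 0.4929 g CO₂ ÷ 44.009 g/mol = 0.011200 mol
mol H = 2 × 0.2690 g H₂O ÷ 18.015 g/mol = 0.029864 mol
mass O = 0.3438 − (0.13452 + 0.030103) = 0.17917 g → mol O = 0.17917 ÷ 15.999 = 0.011199 mol
Divide by the smallest (0.011199 mol): C 1.000, H 2.667, O 1.000
Multiplying each by 3 gives whole numbers: C 3.00, H 8.00, O 3.00

C3H8O3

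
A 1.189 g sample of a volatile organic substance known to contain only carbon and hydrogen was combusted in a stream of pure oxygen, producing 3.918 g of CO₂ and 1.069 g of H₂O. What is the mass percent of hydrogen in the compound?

mol C = 3.918 g CO₂ ÷ 44.009 g/mol = 0.089027 mol
mol H = 2 × 1.069 g H₂O ÷ 18.015 g/mol = 0.11868 mol
mass % H = 0.11963 g ÷ 1.189 g × 100%

10.06%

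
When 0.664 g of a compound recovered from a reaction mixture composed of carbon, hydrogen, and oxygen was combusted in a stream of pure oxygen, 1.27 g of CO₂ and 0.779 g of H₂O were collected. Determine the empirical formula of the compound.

C2H6O

mol C = 1.27 g CO₂ ÷ 44.009 g/mol = 0.02886 mol
mol H = 2 × 0.779 g H₂O ÷ 18.015 g/mol = 0.08648 mol
mass O = 0.664 − (0.3466 + 0.08718) = 0.2302 g → mol O = 0.2302 ÷ 15.999 = 0.01439 mol
Divide by the smallest (0.01439 mol): C 2.005, H 6.010, O 1.000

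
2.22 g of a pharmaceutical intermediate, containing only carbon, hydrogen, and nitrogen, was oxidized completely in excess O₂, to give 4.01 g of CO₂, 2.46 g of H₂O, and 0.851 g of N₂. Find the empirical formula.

C3H9N2

mol C = 4.01 g CO₂ ÷ 44.009 g/mol = 0.09112 mol
mol H = 2 × 2.46 g H₂O ÷ 18.015 g/mol = 0.2731 mol
mol N = 2 × 0.851 g N₂ ÷ 28.014 g/mol = 0.06076 mol
Divide by the smallest (0.06076 mol): C 1.500, H 4.495, N 1.000
Multiplying each by 2 gives whole numbers: C 3.00, H 8.99, N 2.00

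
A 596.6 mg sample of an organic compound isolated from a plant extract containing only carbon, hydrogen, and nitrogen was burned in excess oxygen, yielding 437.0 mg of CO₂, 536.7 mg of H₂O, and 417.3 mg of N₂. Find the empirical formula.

CH6N3

mol C = 0.4370 g CO₂ ÷ 44.009 g/mol = 0.0099298 mol
mol H = 2 × 0.5367 g H₂O ÷ 18.015 g/mol = 0.059584 mol
mol N = 2 × 0.4173 g N₂ ÷ 28.014 g/mol = 0.029792 mol
Divide by the smallest (0.0099298 mol): C 1.000, H 6.000, N 3.000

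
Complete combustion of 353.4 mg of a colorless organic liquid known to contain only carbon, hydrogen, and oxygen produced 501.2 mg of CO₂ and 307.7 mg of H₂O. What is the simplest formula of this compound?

mol C = 0.5012 g CO₂ ÷ 44.009 g/mol = 0.011389 mol
mol H = 2 × 0.3077 g H₂O ÷ 18.015 g/mol = 0.034160 mol
mass O = 0.3534 − (0.13679 + 0.034434) = 0.18218 g → mol O = 0.18218 ÷ 15.999 = 0.011387 mol
Divide by the smallest (0.011387 mol): C 1.000, H 3.000, O 1.000

CH3O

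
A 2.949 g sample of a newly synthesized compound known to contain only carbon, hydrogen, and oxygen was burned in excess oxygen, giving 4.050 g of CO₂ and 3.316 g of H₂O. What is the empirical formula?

CH4O

mol C = 4.050 g CO₂ ÷ 44.009 g/mol = 0.092027 mol
mol H = 2 × 3.316 g H₂O ÷ 18.015 g/mol = 0.36814 mol
mass O = 2.949 − (1.1053 + 0.37108) = 1.4726 g → mol O = 1.4726 ÷ 15.999 = 0.092042 mol
Divide by the smallest (0.092027 mol): C 1.000, H 4.000, O 1.000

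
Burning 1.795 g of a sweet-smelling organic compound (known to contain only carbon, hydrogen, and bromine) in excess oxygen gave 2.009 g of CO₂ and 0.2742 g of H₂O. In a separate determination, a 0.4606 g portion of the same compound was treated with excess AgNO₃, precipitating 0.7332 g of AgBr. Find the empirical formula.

C3H2Br

mol C = 2.009 g CO₂ ÷ 44.009 g/mol = 0.045650 mol
mol H = 2 × 0.2742 g H₂O ÷ 18.015 g/mol = 0.030441 mol
From the AgBr data: mol Br per gram of compound = (0.7332 ÷ 187.772) ÷ 0.4606 = 0.0084775 mol/g, so in the 1.795 g combustion sample mol Br = 0.015217 mol
Divide by the smallest (0.015217 mol): C 3.000, H 2.000, Br 1.000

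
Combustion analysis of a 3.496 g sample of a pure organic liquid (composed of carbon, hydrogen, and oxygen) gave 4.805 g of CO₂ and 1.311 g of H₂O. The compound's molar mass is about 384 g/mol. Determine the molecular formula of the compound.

mol C = 4.805 g CO₂ ÷ 44.009 g/mol = 0.10918 mol
mol H = 2 × 1.311 g H₂O ÷ 18.015 g/mol = 0.14555 mol
mass O = 3.496 − (1.3114 + 0.14671) = 2.0379 g → mol O = 2.0379 ÷ 15.999 = 0.12738 mol
Divide by the smallest (0.10918 mol): C 1.000, H 1.333, O 1.167
Multiplying each by 6 gives whole numbers: C 6.00, H 8.00, O 7.00
Empirical formula: C6H8O7
Empirical-formula mass = 192.12 g/mol; 384 ÷ 192.12 ≈ 2, so the molecular formula is C12H16O14.

C12H16O14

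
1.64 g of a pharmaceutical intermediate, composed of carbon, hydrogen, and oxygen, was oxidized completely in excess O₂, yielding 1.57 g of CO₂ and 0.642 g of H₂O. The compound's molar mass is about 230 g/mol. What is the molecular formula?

mol C = 1.57 g CO₂ ÷ 44.009 g/mol = 0.03567 mol
mol H = 2 × 0.642 g H₂O ÷ 18.015 g/mol = 0.07127 mol
mass O = 1.64 − (0.4285 + 0.07184) = 1.140 g → mol O = 1.140 ÷ 15.999 = 0.07123 mol
Divide by the smallest (0.03567 mol): C 1.000, H 1.998, O 1.997
Empirical formula: CH2O2
Empirical-formula mass = 46.02 g/mol; 230 ÷ 46.02 ≈ 5, so the molecular formula is C5H10O10.

C5H10O10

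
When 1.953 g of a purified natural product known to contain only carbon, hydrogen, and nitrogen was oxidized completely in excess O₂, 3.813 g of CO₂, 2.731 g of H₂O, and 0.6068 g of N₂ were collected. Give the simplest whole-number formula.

C2H7N

mol C = 3.813 g CO₂ ÷ 44.009 g/mol = 0.086641 mol
mol H = 2 × 2.731 g H₂O ÷ 18.015 g/mol = 0.30319 mol
mol N = 2 × 0.6068 g N₂ ÷ 28.014 g/mol = 0.043321 mol
Divide by the smallest (0.043321 mol): C 2.000, H 6.999, N 1.000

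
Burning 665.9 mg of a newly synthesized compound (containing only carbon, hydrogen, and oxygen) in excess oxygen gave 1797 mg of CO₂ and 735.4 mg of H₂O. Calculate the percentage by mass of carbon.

mol C = 1.797 g CO₂ ÷ 44.009 g/mol = 0.040833 mol
mol H = 2 × 0.7354 g H₂O ÷ 18.015 g/mol = 0.081643 mol
mass O = 0.6659 − (0.49044 + 0.082296) = 0.093164 g → mol O = 0.093164 ÷ 15.999 = 0.0058231 mol
mass % C = 0.49044 g ÷ 0.6659 g × 100%

73.65%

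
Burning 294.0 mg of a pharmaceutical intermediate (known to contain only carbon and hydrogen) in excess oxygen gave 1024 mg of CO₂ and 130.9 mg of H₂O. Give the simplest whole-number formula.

C8H5

mol C = 1.024 g CO₂ ÷ 44.009 g/mol = 0.023268 mol
mol H = 2 × 0.1309 g H₂O ÷ 18.015 g/mol = 0.014532 mol
Divide by the smallest (0.014532 mol): C 1.601, H 1.000
Multiplying each by 5 gives whole numbers: C 8.01, H 5.00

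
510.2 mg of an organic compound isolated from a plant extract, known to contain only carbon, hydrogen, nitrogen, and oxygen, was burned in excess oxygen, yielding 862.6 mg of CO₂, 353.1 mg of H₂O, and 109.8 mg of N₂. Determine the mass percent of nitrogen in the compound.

mol C = 0.8626 g CO₂ ÷ 44.009 g/mol = 0.019601 mol
mol H = 2 × 0.3531 g H₂O ÷ 18.015 g/mol = 0.039201 mol
mol N = 2 × 0.1098 g N₂ ÷ 28.014 g/mol = 0.0078389 mol
mass O = 0.5102 − (0.23542 + 0.039514 + 0.10980) = 0.12546 g → mol O = 0.12546 ÷ 15.999 = 0.0078420 mol
mass % N = 0.10980 g ÷ 0.5102 g × 100%

21.52%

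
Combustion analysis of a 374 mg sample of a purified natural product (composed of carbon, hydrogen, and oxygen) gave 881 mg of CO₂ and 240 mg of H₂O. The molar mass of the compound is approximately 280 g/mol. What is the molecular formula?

mol C = 0.881 g CO₂ ÷ 44.009 g/mol = 0.02002 mol
mol H = 2 × 0.240 g H₂O ÷ 18.015 g/mol = 0.02664 mol
mass O = 0.374 − (0.2404 + 0.02686) = 0.1067 g → mol O = 0.1067 ÷ 15.999 = 0.006669 mol
Divide by the smallest (0.006669 mol): C 3.002, H 3.995, O 1.000
Empirical formula: C3H4O
Empirical-formula mass = 56.06 g/mol; 280 ÷ 56.06 ≈ 5, so the molecular formula is C15H20O5.

C15H20O5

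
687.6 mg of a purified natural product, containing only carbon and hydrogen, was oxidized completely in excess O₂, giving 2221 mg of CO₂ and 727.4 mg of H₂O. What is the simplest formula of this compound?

mol C = 2.221 g CO₂ ÷ 44.009 g/mol = 0.050467 mol
mol H = 2 × 0.7274 g H₂O ÷ 18.015 g/mol = 0.080755 mol
Divide by the smallest (0.050467 mol): C 1.000, H 1.600
Multiplying each by 5 gives whole numbers: C 5.00, H 8.00

C5H8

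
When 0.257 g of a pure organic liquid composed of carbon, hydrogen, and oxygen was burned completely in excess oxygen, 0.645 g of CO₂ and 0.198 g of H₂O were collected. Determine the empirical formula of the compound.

C4H6O

mol C = 0.645 g CO₂ ÷ 44.009 g/mol = 0.01466 mol
mol H = 2 × 0.198 g H₂O ÷ 18.015 g/mol = 0.02198 mol
mass O = 0.257 − (0.1760 + 0.02216) = 0.05881 g → mol O = 0.05881 ÷ 15.999 = 0.003676 mol
Divide by the smallest (0.003676 mol): C 3.987, H 5.980, O 1.000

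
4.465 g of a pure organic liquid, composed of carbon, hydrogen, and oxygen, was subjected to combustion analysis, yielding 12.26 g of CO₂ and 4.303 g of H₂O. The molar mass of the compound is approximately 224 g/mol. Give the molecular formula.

C14H24O2

mol C = 12.26 g CO₂ ÷ 44.009 g/mol = 0.27858 mol
mol H = 2 × 4.303 g H₂O ÷ 18.015 g/mol = 0.47771 mol
mass O = 4.465 − (3.3460 + 0.48153) = 0.63745 g → mol O = 0.63745 ÷ 15.999 = 0.039843 mol
Divide by the smallest (0.039843 mol): C 6.992, H 11.990, O 1.000
Empirical formula: C7H12O
Empirical-formula mass = 112.17 g/mol; 224 ÷ 112.17 ≈ 2, so the molecular formula is C14H24O2.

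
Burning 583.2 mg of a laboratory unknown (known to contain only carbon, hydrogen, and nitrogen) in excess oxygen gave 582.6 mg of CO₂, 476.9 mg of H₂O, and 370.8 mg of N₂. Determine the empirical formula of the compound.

mol C = 0.5826 g CO₂ ÷ 44.009 g/mol = 0.013238 mol
mol H = 2 × 0.4769 g H₂O ÷ 18.015 g/mol = 0.052945 mol
mol N = 2 × 0.3708 g N₂ ÷ 28.014 g/mol = 0.026472 mol
Divide by the smallest (0.013238 mol): C 1.000, H 3.999, N 2.000

CH4N2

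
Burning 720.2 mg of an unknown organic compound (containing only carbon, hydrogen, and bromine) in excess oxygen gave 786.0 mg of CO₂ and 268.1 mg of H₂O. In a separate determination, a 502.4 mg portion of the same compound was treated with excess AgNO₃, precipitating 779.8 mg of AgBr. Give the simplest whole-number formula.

mol C = 0.7860 g CO₂ ÷ 44.009 g/mol = 0.017860 mol
mol H = 2 × 0.2681 g H₂O ÷ 18.015 g/mol = 0.029764 mol
From the AgBr data: mol Br per gram of compound = (0.7798 ÷ 187.772) ÷ 0.5024 = 0.0082661 mol/g, so in the 0.7202 g combustion sample mol Br = 0.0059533 mol
Divide by the smallest (0.0059533 mol): C 3.000, H 5.000, Br 1.000

C3H5Br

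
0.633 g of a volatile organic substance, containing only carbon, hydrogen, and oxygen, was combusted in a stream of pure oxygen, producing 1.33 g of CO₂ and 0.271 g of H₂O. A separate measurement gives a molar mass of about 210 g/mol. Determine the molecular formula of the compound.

C10H10O5

mol C = 1.33 g CO₂ ÷ 44.009 g/mol = 0.03022 mol
mol H = 2 × 0.271 g H₂O ÷ 18.015 g/mol = 0.03009 mol
mass O = 0.633 − (0.3630 + 0.03033) = 0.2397 g → mol O = 0.2397 ÷ 15.999 = 0.01498 mol
Divide by the smallest (0.01498 mol): C 2.017, H 2.008, O 1.000
Empirical formula: C2H2O
Empirical-formula mass = 42.04 g/mol; 210 ÷ 42.04 ≈ 5, so the molecular formula is C10H10O5.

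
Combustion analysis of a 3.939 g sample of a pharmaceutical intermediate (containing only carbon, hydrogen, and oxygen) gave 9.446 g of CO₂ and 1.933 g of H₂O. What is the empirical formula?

C3H3O

mol C = 9.446 g CO₂ ÷ 44.009 g/mol = 0.21464 mol
mol H = 2 × 1.933 g H₂O ÷ 18.015 g/mol = 0.21460 mol
mass O = 3.939 − (2.5780 + 0.21632) = 1.1447 g → mol O = 1.1447 ÷ 15.999 = 0.071546 mol
Divide by the smallest (0.071546 mol): C 3.000, H 2.999, O 1.000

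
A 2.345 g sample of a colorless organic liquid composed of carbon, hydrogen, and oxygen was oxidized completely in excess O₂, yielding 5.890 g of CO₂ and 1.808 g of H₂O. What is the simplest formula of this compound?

C4H6O

mol C = 5.890 g CO₂ ÷ 44.009 g/mol = 0.13384 mol
mol H = 2 × 1.808 g H₂O ÷ 18.015 g/mol = 0.20072 mol
mass O = 2.345 − (1.6075 + 0.20233) = 0.53517 g → mol O = 0.53517 ÷ 15.999 = 0.033450 mol
Divide by the smallest (0.033450 mol): C 4.001, H 6.001, O 1.000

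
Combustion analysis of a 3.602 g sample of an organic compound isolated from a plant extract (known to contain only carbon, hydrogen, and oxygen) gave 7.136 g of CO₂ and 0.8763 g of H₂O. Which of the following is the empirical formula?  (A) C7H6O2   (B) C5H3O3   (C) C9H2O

(B) C5H3O3

mol C = 7.136 g CO₂ ÷ 44.009 g/mol = 0.16215 mol
mol H = 2 × 0.8763 g H₂O ÷ 18.015 g/mol = 0.097286 mol
mass O = 3.602 − (1.9476 + 0.098064) = 1.5564 g → mol O = 1.5564 ÷ 15.999 = 0.097279 mol
Divide by the smallest (0.097279 mol): C 1.667, H 1.000, O 1.000
Multiplying each by 3 gives whole numbers: C 5.00, H 3.00, O 3.00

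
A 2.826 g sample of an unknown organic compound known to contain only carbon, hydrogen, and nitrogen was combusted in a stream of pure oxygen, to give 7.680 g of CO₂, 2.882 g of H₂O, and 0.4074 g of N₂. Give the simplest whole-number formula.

C6H11N

mol C = 7.680 g CO₂ ÷ 44.009 g/mol = 0.17451 mol
mol H = 2 × 2.882 g H₂O ÷ 18.015 g/mol = 0.31996 mol
mol N = 2 × 0.4074 g N₂ ÷ 28.014 g/mol = 0.029085 mol
Divide by the smallest (0.029085 mol): C 6.000, H 11.001, N 1.000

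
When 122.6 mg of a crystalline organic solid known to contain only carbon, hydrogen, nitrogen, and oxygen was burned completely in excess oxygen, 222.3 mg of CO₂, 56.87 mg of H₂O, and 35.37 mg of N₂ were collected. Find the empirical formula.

mol C = 0.2223 g CO₂ ÷ 44.009 g/mol = 0.0050512 mol
mol H = 2 × 0.05687 g H₂O ÷ 18.015 g/mol = 0.0063136 mol
mol N = 2 × 0.03537 g N₂ ÷ 28.014 g/mol = 0.0025252 mol
mass O = 0.1226 − (0.060670 + 0.0063641 + 0.035370) = 0.020195 g → mol O = 0.020195 ÷ 15.999 = 0.0012623 mol
Divide by the smallest (0.0012623 mol): C 4.002, H 5.002, N 2.000, O 1.000

C4H5N2O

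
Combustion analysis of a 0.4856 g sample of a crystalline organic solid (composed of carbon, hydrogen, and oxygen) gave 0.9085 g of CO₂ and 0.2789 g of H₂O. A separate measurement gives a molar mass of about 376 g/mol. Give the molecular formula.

mol C = 0.9085 g CO₂ ÷ 44.009 g/mol = 0.020644 mol
mol H = 2 × 0.2789 g H₂O ÷ 18.015 g/mol = 0.030963 mol
mass O = 0.4856 − (0.24795 + 0.031211) = 0.20644 g → mol O = 0.20644 ÷ 15.999 = 0.012903 mol
Divide by the smallest (0.012903 mol): C 1.600, H 2.400, O 1.000
Multiplying each by 5 gives whole numbers: C 8.00, H 12.00, O 5.00
Empirical formula: C8H12O5
Empirical-formula mass = 188.18 g/mol; 376 ÷ 188.18 ≈ 2, so the molecular formula is C16H24O10.

C16H24O10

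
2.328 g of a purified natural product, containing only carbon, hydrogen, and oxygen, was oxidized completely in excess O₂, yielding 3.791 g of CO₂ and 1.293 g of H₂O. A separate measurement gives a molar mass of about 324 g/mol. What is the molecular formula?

mol C = 3.791 g CO₂ ÷ 44.009 g/mol = 0.086141 mol
mol H = 2 × 1.293 g H₂O ÷ 18.015 g/mol = 0.14355 mol
mass O = 2.328 − (1.0346 + 0.14470) = 1.1487 g → mol O = 1.1487 ÷ 15.999 = 0.071796 mol
Divide by the smallest (0.071796 mol): C 1.200, H 1.999, O 1.000
Multiplying each by 5 gives whole numbers: C 6.00, H 10.00, O 5.00
Empirical formula: C6H10O5
Empirical-formula mass = 162.14 g/mol; 324 ÷ 162.14 ≈ 2, so the molecular formula is C12H20O10.

C12H20O10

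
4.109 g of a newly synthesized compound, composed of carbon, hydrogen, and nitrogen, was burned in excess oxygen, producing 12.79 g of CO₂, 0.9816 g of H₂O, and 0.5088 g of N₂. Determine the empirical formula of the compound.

C8H3N

mol C = 12.79 g CO₂ ÷ 44.009 g/mol = 0.29062 mol
mol H = 2 × 0.9816 g H₂O ÷ 18.015 g/mol = 0.10898 mol
mol N = 2 × 0.5088 g N₂ ÷ 28.014 g/mol = 0.036325 mol
Divide by the smallest (0.036325 mol): C 8.001, H 3.000, N 1.000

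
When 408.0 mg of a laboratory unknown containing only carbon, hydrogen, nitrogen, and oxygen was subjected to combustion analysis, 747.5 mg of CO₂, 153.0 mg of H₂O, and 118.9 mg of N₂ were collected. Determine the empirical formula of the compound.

C4H4N2O

mol C = 0.7475 g CO₂ ÷ 44.009 g/mol = 0.016985 mol
mol H = 2 × 0.1530 g H₂O ÷ 18.015 g/mol = 0.016986 mol
mol N = 2 × 0.1189 g N₂ ÷ 28.014 g/mol = 0.0084886 mol
mass O = 0.4080 − (0.20401 + 0.017122 + 0.11890) = 0.067969 g → mol O = 0.067969 ÷ 15.999 = 0.0042484 mol
Divide by the smallest (0.0042484 mol): C 3.998, H 3.998, N 1.998, O 1.000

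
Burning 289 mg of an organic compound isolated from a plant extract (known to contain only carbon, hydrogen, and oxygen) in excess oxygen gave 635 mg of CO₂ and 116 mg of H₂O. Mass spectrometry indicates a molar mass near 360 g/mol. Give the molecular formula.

C18H16O8

mol C = 0.635 g CO₂ ÷ 44.009 g/mol = 0.01443 mol
mol H = 2 × 0.116 g H₂O ÷ 18.015 g/mol = 0.01288 mol
mass O = 0.289 − (0.1733 + 0.01298) = 0.1027 g → mol O = 0.1027 ÷ 15.999 = 0.006420 mol
Divide by the smallest (0.006420 mol): C 2.247, H 2.006, O 1.000
Multiplying each by 4 gives whole numbers: C 8.99, H 8.02, O 4.00
Empirical formula: C9H8O4
Empirical-formula mass = 180.16 g/mol; 360 ÷ 180.16 ≈ 2, so the molecular formula is C18H16O8.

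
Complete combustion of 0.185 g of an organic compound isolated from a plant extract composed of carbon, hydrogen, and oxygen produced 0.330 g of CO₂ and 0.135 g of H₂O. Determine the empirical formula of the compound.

mol C = 0.330 g CO₂ ÷ 44.009 g/mol = 0.007498 mol
mol H = 2 × 0.135 g H₂O ÷ 18.015 g/mol = 0.01499 mol
mass O = 0.185 − (0.09006 + 0.01511) = 0.07983 g → mol O = 0.07983 ÷ 15.999 = 0.004990 mol
Divide by the smallest (0.004990 mol): C 1.503, H 3.004, O 1.000
Multiplying each by 2 gives whole numbers: C 3.01, H 6.01, O 2.00

C3H6O2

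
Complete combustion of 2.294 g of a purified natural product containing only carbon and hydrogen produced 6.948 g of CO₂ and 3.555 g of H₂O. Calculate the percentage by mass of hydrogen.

mol C = 6.948 g CO₂ ÷ 44.009 g/mol = 0.15788 mol
mol H = 2 × 3.555 g H₂O ÷ 18.015 g/mol = 0.39467 mol
mass % H = 0.39783 g ÷ 2.294 g × 100%

17.34%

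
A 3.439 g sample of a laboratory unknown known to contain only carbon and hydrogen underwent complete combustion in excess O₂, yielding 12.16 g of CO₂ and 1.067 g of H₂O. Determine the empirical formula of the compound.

C7H3

mol C = 12.16 g CO₂ ÷ 44.009 g/mol = 0.27631 mol
mol H = 2 × 1.067 g H₂O ÷ 18.015 g/mol = 0.11846 mol
Divide by the smallest (0.11846 mol): C 2.333, H 1.000
Multiplying each by 3 gives whole numbers: C 7.00, H 3.00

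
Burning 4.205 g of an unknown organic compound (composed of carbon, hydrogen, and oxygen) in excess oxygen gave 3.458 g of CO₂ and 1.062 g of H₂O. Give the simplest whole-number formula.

C2H3O5

mol C = 3.458 g CO₂ ÷ 44.009 g/mol = 0.078575 mol
mol H = 2 × 1.062 g H₂O ÷ 18.015 g/mol = 0.11790 mol
mass O = 4.205 − (0.94376 + 0.11884) = 3.1424 g → mol O = 3.1424 ÷ 15.999 = 0.19641 mol
Divide by the smallest (0.078575 mol): C 1.000, H 1.501, O 2.500
Multiplying each by 2 gives whole numbers: C 2.00, H 3.00, O 5.00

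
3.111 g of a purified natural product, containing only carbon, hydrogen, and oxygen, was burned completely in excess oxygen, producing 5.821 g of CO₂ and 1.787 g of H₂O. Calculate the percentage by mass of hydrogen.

6.43%

mol C = 5.821 g CO₂ ÷ 44.009 g/mol = 0.13227 mol
mol H = 2 × 1.787 g H₂O ÷ 18.015 g/mol = 0.19839 mol
mass O = 3.111 − (1.5887 + 0.19998) = 1.3223 g → mol O = 1.3223 ÷ 15.999 = 0.082652 mol
mass % H = 0.19998 g ÷ 3.111 g × 100%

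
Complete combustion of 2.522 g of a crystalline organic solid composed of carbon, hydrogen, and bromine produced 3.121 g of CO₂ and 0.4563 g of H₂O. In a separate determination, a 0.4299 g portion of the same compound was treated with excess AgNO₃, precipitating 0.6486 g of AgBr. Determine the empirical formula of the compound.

C7H5Br2

mol C = 3.121 g CO₂ ÷ 44.009 g/mol = 0.070917 mol
mol H = 2 × 0.4563 g H₂O ÷ 18.015 g/mol = 0.050658 mol
From the AgBr data: mol Br per gram of compound = (0.6486 ÷ 187.772) ÷ 0.4299 = 0.0080349 mol/g, so in the 2.522 g combustion sample mol Br = 0.020264 mol
Divide by the smallest (0.020264 mol): C 3.500, H 2.500, Br 1.000
Multiplying each by 2 gives whole numbers: C 7.00, H 5.00, Br 2.00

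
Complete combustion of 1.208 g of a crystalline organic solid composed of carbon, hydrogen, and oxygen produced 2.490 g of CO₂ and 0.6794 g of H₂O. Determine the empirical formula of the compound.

C6H8O3

mol C = 2.490 g CO₂ ÷ 44.009 g/mol = 0.056579 mol
mol H = 2 × 0.6794 g H₂O ÷ 18.015 g/mol = 0.075426 mol
mass O = 1.208 − (0.67957 + 0.076029) = 0.45240 g → mol O = 0.45240 ÷ 15.999 = 0.028277 mol
Divide by the smallest (0.028277 mol): C 2.001, H 2.667, O 1.000
Multiplying each by 3 gives whole numbers: C 6.00, H 8.00, O 3.00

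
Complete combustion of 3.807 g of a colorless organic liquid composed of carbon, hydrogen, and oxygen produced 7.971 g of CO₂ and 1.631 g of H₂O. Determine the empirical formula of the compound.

mol C = 7.971 g CO₂ ÷ 44.009 g/mol = 0.18112 mol
mol H = 2 × 1.631 g H₂O ÷ 18.015 g/mol = 0.18107 mol
mass O = 3.807 − (2.1755 + 0.18252) = 1.4490 g → mol O = 1.4490 ÷ 15.999 = 0.090570 mol
Divide by the smallest (0.090570 mol): C 2.000, H 1.999, O 1.000

C2H2O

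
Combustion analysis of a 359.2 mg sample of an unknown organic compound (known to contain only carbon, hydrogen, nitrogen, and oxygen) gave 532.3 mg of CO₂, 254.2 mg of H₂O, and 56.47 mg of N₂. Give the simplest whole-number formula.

mol C = 0.5323 g CO₂ ÷ 44.009 g/mol = 0.012095 mol
mol H = 2 × 0.2542 g H₂O ÷ 18.015 g/mol = 0.028221 mol
mol N = 2 × 0.05647 g N₂ ÷ 28.014 g/mol = 0.0040316 mol
mass O = 0.3592 − (0.14528 + 0.028447 + 0.056470) = 0.12901 g → mol O = 0.12901 ÷ 15.999 = 0.0080635 mol
Divide by the smallest (0.0040316 mol): C 3.000, H 7.000, N 1.000, O 2.000

C3H7NO2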